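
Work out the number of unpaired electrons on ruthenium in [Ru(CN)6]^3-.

Each cyanide is −1; balancing the −3 overall charge requires Ru(III).
Group 8 minus oxidation state 3 gives a d⁵ configuration.
The spin state decides the count: a 4d ion has a large Δₒ and is invariably low-spin.
An octahedral low-spin d⁵ ion is t₂g⁵e_g⁰, giving 1 unpaired electron.

1 unpaired electron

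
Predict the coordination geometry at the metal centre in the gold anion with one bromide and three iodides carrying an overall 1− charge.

square planar

Each bromide is −1; each iodide is −1; balancing the −1 overall charge requires Au(III).
Gold is a group-11 element; Au(III) is therefore d⁸.
With 4 monodentate ligands the coordination number is 4.
A 5d d⁸ ion has a large crystal-field splitting; square planar leaves the high-energy d_{x²−y²} orbital empty and maximises CFSE.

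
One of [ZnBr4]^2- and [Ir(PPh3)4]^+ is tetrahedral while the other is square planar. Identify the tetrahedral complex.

[ZnBr4]^2-

For [ZnBr4]^2-: Summing ligand charges against the −2 overall charge gives an oxidation state of +2 for zinc. Group 12 minus oxidation state 2 gives a d¹⁰ configuration. A d¹⁰ ion has no crystal-field stabilisation preference between square planar and tetrahedral, so four ligands adopt the sterically favoured tetrahedral geometry. → tetrahedral.
For [Ir(PPh3)4]^+: Ligand charges: triphenylphosphine is neutral. With an overall charge of +1 the iridium centre must be in the +1 oxidation state. Group 9 minus oxidation state 1 gives a d⁸ configuration. A 5d d⁸ ion has a large crystal-field splitting; square planar leaves the high-energy d_{x²−y²} orbital empty and maximises CFSE. → square planar.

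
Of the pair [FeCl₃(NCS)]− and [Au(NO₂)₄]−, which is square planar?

For [FeCl₃(NCS)]−: Summing ligand charges against the −1 overall charge gives an oxidation state of +3 for iron. Iron is a group-8 element; Fe(III) is therefore d⁵. A high-spin d⁵ ion has zero CFSE in either geometry, so four ligands adopt the sterically favoured tetrahedral geometry. → tetrahedral.
For [Au(NO₂)₄]−: Ligand charges: each nitro (N-bound nitrite) is −1. With an overall charge of −1 the gold centre must be in the +3 oxidation state. Gold is a group-11 element; Au(III) is therefore d⁸. A 5d d⁸ ion has a large crystal-field splitting; square planar leaves the high-energy d_{x²−y²} orbital empty and maximises CFSE. → square planar.

[Au(NO₂)₄]−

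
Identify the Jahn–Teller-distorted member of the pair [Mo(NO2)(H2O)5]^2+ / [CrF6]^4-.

[CrF6]^4-

[Mo(NO2)(H2O)5]^2+: Ligand charges: each nitro (N-bound nitrite) is −1; water is neutral. With an overall charge of +2 the molybdenum centre must be in the +3 oxidation state. Molybdenum is a group-6 element; Mo(III) is therefore d³. The d³ configuration leaves the e_g set evenly filled (or empty) — no strong Jahn–Teller driving force.
[CrF6]^4-: Summing ligand charges against the −4 overall charge gives an oxidation state of +2 for chromium. Cr sits in group 6, so the d-electron count is 6 − 2 = 4. Fluoride is a weak-field ligand for a first-row metal, so the complex is high-spin. The t₂g³e_g¹ (high-spin) configuration has an unevenly filled e_g set; the Jahn–Teller theorem predicts a tetragonal distortion (typically axial elongation) to lift the degeneracy.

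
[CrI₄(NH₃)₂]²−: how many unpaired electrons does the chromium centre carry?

Summing ligand charges against the −2 overall charge gives an oxidation state of +2 for chromium.
Group 6 minus oxidation state 2 gives a d⁴ configuration.
The spin state decides the count: Iodide is a weak-field ligand for a first-row metal, so the complex is high-spin.
An octahedral high-spin d⁴ ion is t₂g³e_g¹, giving 4 unpaired electrons.

4 unpaired electrons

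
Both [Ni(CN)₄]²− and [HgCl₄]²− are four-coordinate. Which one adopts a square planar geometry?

For [Ni(CN)₄]²−: Each cyanide is −1; balancing the −2 overall charge requires Ni(II). Group 10 minus oxidation state 2 gives a d⁸ configuration. Cyanide is a strong-field ligand (high in the spectrochemical series). A 3d d⁸ ion with strong-field ligands gains enough CFSE to favour square planar over tetrahedral. → square planar.
For [HgCl₄]²−: Ligand charges: each chloride is −1. With an overall charge of −2 the mercury centre must be in the +2 oxidation state. Hg sits in group 12, so the d-electron count is 12 − 2 = 10. A d¹⁰ ion has no crystal-field stabilisation preference between square planar and tetrahedral, so four ligands adopt the sterically favoured tetrahedral geometry. → tetrahedral.

[Ni(CN)₄]²−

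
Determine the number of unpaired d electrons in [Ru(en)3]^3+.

Ethylenediamine is neutral; balancing the +3 overall charge requires Ru(III).
Group 8 minus oxidation state 3 gives a d⁵ configuration.
Counting donor atoms: 3×ethylenediamine (bidentate) → 6 donors. Coordination number = 6.
The spin state decides the count: a 4d ion has a large Δₒ and is invariably low-spin.
An octahedral low-spin d⁵ ion is t₂g⁵e_g⁰, giving 1 unpaired electron.

1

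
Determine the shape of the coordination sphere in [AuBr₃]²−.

trigonal planar

Summing ligand charges against the −2 overall charge gives an oxidation state of +1 for gold.
Au sits in group 11, so the d-electron count is 11 − 1 = 10.
Coordination number: 3.
Three ligands around a d¹⁰ centre minimise repulsion in a trigonal-planar arrangement.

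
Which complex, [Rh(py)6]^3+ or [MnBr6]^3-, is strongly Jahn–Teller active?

[MnBr6]^3-

[Rh(py)6]^3+: Summing ligand charges against the +3 overall charge gives an oxidation state of +3 for rhodium. Rhodium is a group-9 element; Rh(III) is therefore d⁶. A 4d ion has a large Δₒ and is invariably low-spin. The d⁶ configuration leaves the e_g set evenly filled (or empty) — no strong Jahn–Teller driving force.
[MnBr6]^3-: Each bromide is −1; balancing the −3 overall charge requires Mn(III). Manganese is a group-7 element; Mn(III) is therefore d⁴. Bromide is a weak-field ligand for a first-row metal, so the complex is high-spin. The t₂g³e_g¹ (high-spin) configuration has an unevenly filled e_g set; the Jahn–Teller theorem predicts a tetragonal distortion (typically axial elongation) to lift the degeneracy.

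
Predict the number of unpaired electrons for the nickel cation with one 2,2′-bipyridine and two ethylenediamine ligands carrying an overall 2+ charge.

2,2′-bipyridine is neutral; ethylenediamine is neutral; balancing the +2 overall charge requires Ni(II).
Group 10 minus oxidation state 2 gives a d⁸ configuration.
Counting donor atoms: 1×2,2′-bipyridine (bidentate) → 2 donors; 2×ethylenediamine (bidentate) → 4 donors. Coordination number = 6.
In an octahedral field the d⁸ configuration is t₂g⁶e_g² (only one arrangement possible), giving 2 unpaired electrons.

2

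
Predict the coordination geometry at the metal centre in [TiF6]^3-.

octahedral

Ligand charges: each fluoride is −1. With an overall charge of −3 the titanium centre must be in the +3 oxidation state.
Group 4 minus oxidation state 3 gives a d¹ configuration.
With 6 monodentate ligands the coordination number is 6.
Six donors around a single metal centre give an octahedral coordination sphere.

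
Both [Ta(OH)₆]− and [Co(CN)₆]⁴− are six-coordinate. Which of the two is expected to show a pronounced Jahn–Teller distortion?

[Co(CN)₆]⁴−

[Ta(OH)₆]−: Each hydroxide is −1; balancing the −1 overall charge requires Ta(V). Ta sits in group 5, so the d-electron count is 5 − 5 = 0. The d⁰ configuration leaves the e_g set evenly filled (or empty) — no strong Jahn–Teller driving force.
[Co(CN)₆]⁴−: Summing ligand charges against the −4 overall charge gives an oxidation state of +2 for cobalt. Group 9 minus oxidation state 2 gives a d⁷ configuration. Cyanide is a strong-field ligand (high in the spectrochemical series) for a first-row metal, so the complex is low-spin. The t₂g⁶e_g¹ (low-spin) configuration has an unevenly filled e_g set; the Jahn–Teller theorem predicts a tetragonal distortion (typically axial elongation) to lift the degeneracy.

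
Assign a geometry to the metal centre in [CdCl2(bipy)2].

Ligand charges: each chloride is −1; 2,2′-bipyridine is neutral. With an overall charge of 0 the cadmium centre must be in the +2 oxidation state.
Cd sits in group 12, so the d-electron count is 12 − 2 = 10.
Counting donor atoms: 2×chloride (monodentate) → 2 donors; 2×2,2′-bipyridine (bidentate) → 4 donors. Coordination number = 6.
Six donors around a single metal centre give an octahedral coordination sphere.

octahedral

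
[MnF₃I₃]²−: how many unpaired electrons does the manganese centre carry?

3 unpaired electrons

Ligand charges: each fluoride is −1; each iodide is −1. With an overall charge of −2 the manganese centre must be in the +4 oxidation state.
Mn sits in group 7, so the d-electron count is 7 − 4 = 3.
In an octahedral field the d³ configuration is t₂g³e_g⁰ (only one arrangement possible), giving 3 unpaired electrons.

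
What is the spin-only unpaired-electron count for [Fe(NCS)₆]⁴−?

Summing ligand charges against the −4 overall charge gives an oxidation state of +2 for iron.
Iron is a group-8 element; Fe(II) is therefore d⁶.
The spin state decides the count: Isothiocyanate is a weak-field ligand for a first-row metal, so the complex is high-spin.
An octahedral high-spin d⁶ ion is t₂g⁴e_g², giving 4 unpaired electrons.

4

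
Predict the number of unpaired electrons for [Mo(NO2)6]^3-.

3 unpaired electrons

Summing ligand charges against the −3 overall charge gives an oxidation state of +3 for molybdenum.
Molybdenum is a group-6 element; Mo(III) is therefore d³.
In an octahedral field the d³ configuration is t₂g³e_g⁰ (only one arrangement possible), giving 3 unpaired electrons.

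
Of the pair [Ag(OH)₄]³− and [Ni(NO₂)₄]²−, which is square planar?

[Ni(NO₂)₄]²−

For [Ag(OH)₄]³−: Summing ligand charges against the −3 overall charge gives an oxidation state of +1 for silver. Ag sits in group 11, so the d-electron count is 11 − 1 = 10. A d¹⁰ ion has no crystal-field stabilisation preference between square planar and tetrahedral, so four ligands adopt the sterically favoured tetrahedral geometry. → tetrahedral.
For [Ni(NO₂)₄]²−: Summing ligand charges against the −2 overall charge gives an oxidation state of +2 for nickel. Group 10 minus oxidation state 2 gives a d⁸ configuration. Nitro (N-bound nitrite) is a strong-field ligand (high in the spectrochemical series). A 3d d⁸ ion with strong-field ligands gains enough CFSE to favour square planar over tetrahedral. → square planar.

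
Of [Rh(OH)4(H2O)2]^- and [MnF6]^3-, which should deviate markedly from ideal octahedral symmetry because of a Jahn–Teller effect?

[MnF6]^3-

[Rh(OH)4(H2O)2]^-: Each hydroxide is −1; water is neutral; balancing the −1 overall charge requires Rh(III). Rh sits in group 9, so the d-electron count is 9 − 3 = 6. A 4d ion has a large Δₒ and is invariably low-spin. The d⁶ configuration leaves the e_g set evenly filled (or empty) — no strong Jahn–Teller driving force.
[MnF6]^3-: Each fluoride is −1; balancing the −3 overall charge requires Mn(III). Manganese is a group-7 element; Mn(III) is therefore d⁴. Fluoride is a weak-field ligand for a first-row metal, so the complex is high-spin. The t₂g³e_g¹ (high-spin) configuration has an unevenly filled e_g set; the Jahn–Teller theorem predicts a tetragonal distortion (typically axial elongation) to lift the degeneracy.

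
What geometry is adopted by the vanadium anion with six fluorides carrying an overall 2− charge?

Ligand charges: each fluoride is −1. With an overall charge of −2 the vanadium centre must be in the +4 oxidation state.
V sits in group 5, so the d-electron count is 5 − 4 = 1.
Coordination number: 6.
Six donors around a single metal centre give an octahedral coordination sphere.

octahedral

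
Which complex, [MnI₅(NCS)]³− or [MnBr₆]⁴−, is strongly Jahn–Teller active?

[MnI₅(NCS)]³−

[MnI₅(NCS)]³−: Summing ligand charges against the −3 overall charge gives an oxidation state of +3 for manganese. Manganese is a group-7 element; Mn(III) is therefore d⁴. Iodide and isothiocyanate are weak-field ligands for a first-row metal, so the complex is high-spin. The t₂g³e_g¹ (high-spin) configuration has an unevenly filled e_g set; the Jahn–Teller theorem predicts a tetragonal distortion (typically axial elongation) to lift the degeneracy.
[MnBr₆]⁴−: Summing ligand charges against the −4 overall charge gives an oxidation state of +2 for manganese. Manganese is a group-7 element; Mn(II) is therefore d⁵. Bromide is a weak-field ligand for a first-row metal, so the complex is high-spin. The d⁵ configuration leaves the e_g set evenly filled (or empty) — no strong Jahn–Teller driving force.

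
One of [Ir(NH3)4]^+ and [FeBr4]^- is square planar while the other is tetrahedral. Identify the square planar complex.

[Ir(NH3)4]^+

For [Ir(NH3)4]^+: Ligand charges: ammonia is neutral. With an overall charge of +1 the iridium centre must be in the +1 oxidation state. Iridium is a group-9 element; Ir(I) is therefore d⁸. A 5d d⁸ ion has a large crystal-field splitting; square planar leaves the high-energy d_{x²−y²} orbital empty and maximises CFSE. → square planar.
For [FeBr4]^-: Each bromide is −1; balancing the −1 overall charge requires Fe(III). Iron is a group-8 element; Fe(III) is therefore d⁵. A high-spin d⁵ ion has zero CFSE in either geometry, so four ligands adopt the sterically favoured tetrahedral geometry. → tetrahedral.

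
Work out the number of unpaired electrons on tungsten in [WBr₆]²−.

2 unpaired electrons

Ligand charges: each bromide is −1. With an overall charge of −2 the tungsten centre must be in the +4 oxidation state.
Group 6 minus oxidation state 4 gives a d² configuration.
In an octahedral field the d² configuration is t₂g²e_g⁰ (only one arrangement possible), giving 2 unpaired electrons.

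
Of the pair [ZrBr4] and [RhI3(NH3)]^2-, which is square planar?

[RhI3(NH3)]^2-

For [ZrBr4]: Summing ligand charges against the 0 overall charge gives an oxidation state of +4 for zirconium. Group 4 minus oxidation state 4 gives a d⁰ configuration. A d⁰ ion has no crystal-field stabilisation preference between square planar and tetrahedral, so four ligands adopt the sterically favoured tetrahedral geometry. → tetrahedral.
For [RhI3(NH3)]^2-: Each iodide is −1; ammonia is neutral; balancing the −2 overall charge requires Rh(I). Rh sits in group 9, so the d-electron count is 9 − 1 = 8. A 4d d⁸ ion has a large crystal-field splitting; square planar leaves the high-energy d_{x²−y²} orbital empty and maximises CFSE. → square planar.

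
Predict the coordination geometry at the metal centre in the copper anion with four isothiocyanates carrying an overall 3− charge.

tetrahedral

Summing ligand charges against the −3 overall charge gives an oxidation state of +1 for copper.
Copper is a group-11 element; Cu(I) is therefore d¹⁰.
Coordination number: 4.
A d¹⁰ ion has no crystal-field stabilisation preference between square planar and tetrahedral, so four ligands adopt the sterically favoured tetrahedral geometry.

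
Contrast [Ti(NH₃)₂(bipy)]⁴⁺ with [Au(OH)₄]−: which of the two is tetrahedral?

For [Ti(NH₃)₂(bipy)]⁴⁺: Ammonia is neutral; 2,2′-bipyridine is neutral; balancing the +4 overall charge requires Ti(IV). Ti sits in group 4, so the d-electron count is 4 − 4 = 0. A d⁰ ion has no crystal-field stabilisation preference between square planar and tetrahedral, so four ligands adopt the sterically favoured tetrahedral geometry. → tetrahedral.
For [Au(OH)₄]−: Summing ligand charges against the −1 overall charge gives an oxidation state of +3 for gold. Group 11 minus oxidation state 3 gives a d⁸ configuration. A 5d d⁸ ion has a large crystal-field splitting; square planar leaves the high-energy d_{x²−y²} orbital empty and maximises CFSE. → square planar.

[Ti(NH₃)₂(bipy)]⁴⁺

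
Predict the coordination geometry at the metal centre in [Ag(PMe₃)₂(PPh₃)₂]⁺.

Ligand charges: trimethylphosphine is neutral; triphenylphosphine is neutral. With an overall charge of +1 the silver centre must be in the +1 oxidation state.
Ag sits in group 11, so the d-electron count is 11 − 1 = 10.
Coordination number: 4.
A d¹⁰ ion has no crystal-field stabilisation preference between square planar and tetrahedral, so four ligands adopt the sterically favoured tetrahedral geometry.

tetrahedral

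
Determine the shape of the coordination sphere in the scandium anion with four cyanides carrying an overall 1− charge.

Ligand charges: each cyanide is −1. With an overall charge of −1 the scandium centre must be in the +3 oxidation state.
Scandium is a group-3 element; Sc(III) is therefore d⁰.
With 4 monodentate ligands the coordination number is 4.
A d⁰ ion has no crystal-field stabilisation preference between square planar and tetrahedral, so four ligands adopt the sterically favoured tetrahedral geometry.

tetrahedral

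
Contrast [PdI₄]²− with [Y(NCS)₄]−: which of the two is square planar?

[PdI₄]²−

For [PdI₄]²−: Each iodide is −1; balancing the −2 overall charge requires Pd(II). Palladium is a group-10 element; Pd(II) is therefore d⁸. A 4d d⁸ ion has a large crystal-field splitting; square planar leaves the high-energy d_{x²−y²} orbital empty and maximises CFSE. → square planar.
For [Y(NCS)₄]−: Each isothiocyanate is −1; balancing the −1 overall charge requires Y(III). Group 3 minus oxidation state 3 gives a d⁰ configuration. A d⁰ ion has no crystal-field stabilisation preference between square planar and tetrahedral, so four ligands adopt the sterically favoured tetrahedral geometry. → tetrahedral.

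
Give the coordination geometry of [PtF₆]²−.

octahedral

Ligand charges: each fluoride is −1. With an overall charge of −2 the platinum centre must be in the +4 oxidation state.
Platinum is a group-10 element; Pt(IV) is therefore d⁶.
Coordination number: 6.
Six donors around a single metal centre give an octahedral coordination sphere.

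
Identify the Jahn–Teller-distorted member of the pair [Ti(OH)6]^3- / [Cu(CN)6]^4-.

[Ti(OH)6]^3-: Summing ligand charges against the −3 overall charge gives an oxidation state of +3 for titanium. Group 4 minus oxidation state 3 gives a d¹ configuration. The d¹ configuration leaves the e_g set evenly filled (or empty) — no strong Jahn–Teller driving force.
[Cu(CN)6]^4-: Summing ligand charges against the −4 overall charge gives an oxidation state of +2 for copper. Cu sits in group 11, so the d-electron count is 11 − 2 = 9. The t₂g⁶e_g³ configuration has an unevenly filled e_g set; the Jahn–Teller theorem predicts a tetragonal distortion (typically axial elongation) to lift the degeneracy.

[Cu(CN)6]^4-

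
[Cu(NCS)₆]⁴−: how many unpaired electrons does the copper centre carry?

1 unpaired electron

Summing ligand charges against the −4 overall charge gives an oxidation state of +2 for copper.
Cu sits in group 11, so the d-electron count is 11 − 2 = 9.
In an octahedral field the d⁹ configuration is t₂g⁶e_g³ (only one arrangement possible), giving 1 unpaired electron.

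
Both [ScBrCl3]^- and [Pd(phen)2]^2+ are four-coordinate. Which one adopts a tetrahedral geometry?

[ScBrCl3]^-

For [ScBrCl3]^-: Each bromide is −1; each chloride is −1; balancing the −1 overall charge requires Sc(III). Sc sits in group 3, so the d-electron count is 3 − 3 = 0. A d⁰ ion has no crystal-field stabilisation preference between square planar and tetrahedral, so four ligands adopt the sterically favoured tetrahedral geometry. → tetrahedral.
For [Pd(phen)2]^2+: Ligand charges: 1,10-phenanthroline is neutral. With an overall charge of +2 the palladium centre must be in the +2 oxidation state. Pd sits in group 10, so the d-electron count is 10 − 2 = 8. A 4d d⁸ ion has a large crystal-field splitting; square planar leaves the high-energy d_{x²−y²} orbital empty and maximises CFSE. → square planar.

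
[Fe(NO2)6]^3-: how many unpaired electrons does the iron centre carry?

Summing ligand charges against the −3 overall charge gives an oxidation state of +3 for iron.
Iron is a group-8 element; Fe(III) is therefore d⁵.
The spin state decides the count: Nitro (N-bound nitrite) is a strong-field ligand (high in the spectrochemical series) for a first-row metal, so the complex is low-spin.
An octahedral low-spin d⁵ ion is t₂g⁵e_g⁰, giving 1 unpaired electron.

1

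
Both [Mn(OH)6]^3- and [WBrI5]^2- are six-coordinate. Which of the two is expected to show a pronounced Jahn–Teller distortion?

[Mn(OH)6]^3-

[Mn(OH)6]^3-: Summing ligand charges against the −3 overall charge gives an oxidation state of +3 for manganese. Group 7 minus oxidation state 3 gives a d⁴ configuration. Hydroxide is a weak-field ligand for a first-row metal, so the complex is high-spin. The t₂g³e_g¹ (high-spin) configuration has an unevenly filled e_g set; the Jahn–Teller theorem predicts a tetragonal distortion (typically axial elongation) to lift the degeneracy.
[WBrI5]^2-: Each bromide is −1; each iodide is −1; balancing the −2 overall charge requires W(IV). Tungsten is a group-6 element; W(IV) is therefore d². The d² configuration leaves the e_g set evenly filled (or empty) — no strong Jahn–Teller driving force.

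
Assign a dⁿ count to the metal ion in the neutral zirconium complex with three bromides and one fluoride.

Ligand charges: each bromide is −1; each fluoride is −1. With an overall charge of 0 the zirconium centre must be in the +4 oxidation state.
Zr sits in group 4, so the d-electron count is 4 − 4 = 0.

d0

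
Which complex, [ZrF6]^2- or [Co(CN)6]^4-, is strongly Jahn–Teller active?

[ZrF6]^2-: Ligand charges: each fluoride is −1. With an overall charge of −2 the zirconium centre must be in the +4 oxidation state. Zirconium is a group-4 element; Zr(IV) is therefore d⁰. The d⁰ configuration leaves the e_g set evenly filled (or empty) — no strong Jahn–Teller driving force.
[Co(CN)6]^4-: Each cyanide is −1; balancing the −4 overall charge requires Co(II). Cobalt is a group-9 element; Co(II) is therefore d⁷. Cyanide is a strong-field ligand (high in the spectrochemical series) for a first-row metal, so the complex is low-spin. The t₂g⁶e_g¹ (low-spin) configuration has an unevenly filled e_g set; the Jahn–Teller theorem predicts a tetragonal distortion (typically axial elongation) to lift the degeneracy.

[Co(CN)6]^4-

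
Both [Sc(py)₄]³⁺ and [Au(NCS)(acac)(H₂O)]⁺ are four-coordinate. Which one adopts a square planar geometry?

[Au(NCS)(acac)(H₂O)]⁺

For [Sc(py)₄]³⁺: Ligand charges: pyridine is neutral. With an overall charge of +3 the scandium centre must be in the +3 oxidation state. Scandium is a group-3 element; Sc(III) is therefore d⁰. A d⁰ ion has no crystal-field stabilisation preference between square planar and tetrahedral, so four ligands adopt the sterically favoured tetrahedral geometry. → tetrahedral.
For [Au(NCS)(acac)(H₂O)]⁺: Ligand charges: each isothiocyanate is −1; each acetylacetonate is −1; water is neutral. With an overall charge of +1 the gold centre must be in the +3 oxidation state. Au sits in group 11, so the d-electron count is 11 − 3 = 8. A 5d d⁸ ion has a large crystal-field splitting; square planar leaves the high-energy d_{x²−y²} orbital empty and maximises CFSE. → square planar.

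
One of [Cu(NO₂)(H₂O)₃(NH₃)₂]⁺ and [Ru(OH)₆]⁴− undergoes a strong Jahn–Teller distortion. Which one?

[Cu(NO₂)(H₂O)₃(NH₃)₂]⁺

[Cu(NO₂)(H₂O)₃(NH₃)₂]⁺: Each nitro (N-bound nitrite) is −1; water is neutral; ammonia is neutral; balancing the +1 overall charge requires Cu(II). Group 11 minus oxidation state 2 gives a d⁹ configuration. The t₂g⁶e_g³ configuration has an unevenly filled e_g set; the Jahn–Teller theorem predicts a tetragonal distortion (typically axial elongation) to lift the degeneracy.
[Ru(OH)₆]⁴−: Ligand charges: each hydroxide is −1. With an overall charge of −4 the ruthenium centre must be in the +2 oxidation state. Ruthenium is a group-8 element; Ru(II) is therefore d⁶. A 4d ion has a large Δₒ and is invariably low-spin. The d⁶ configuration leaves the e_g set evenly filled (or empty) — no strong Jahn–Teller driving force.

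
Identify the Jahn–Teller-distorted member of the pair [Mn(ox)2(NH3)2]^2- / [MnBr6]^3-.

[Mn(ox)2(NH3)2]^2-: Each oxalate is −2; ammonia is neutral; balancing the −2 overall charge requires Mn(II). Manganese is a group-7 element; Mn(II) is therefore d⁵. Oxalate is a weak-field ligand for a first-row metal, so the complex is high-spin. The d⁵ configuration leaves the e_g set evenly filled (or empty) — no strong Jahn–Teller driving force.
[MnBr6]^3-: Summing ligand charges against the −3 overall charge gives an oxidation state of +3 for manganese. Group 7 minus oxidation state 3 gives a d⁴ configuration. Bromide is a weak-field ligand for a first-row metal, so the complex is high-spin. The t₂g³e_g¹ (high-spin) configuration has an unevenly filled e_g set; the Jahn–Teller theorem predicts a tetragonal distortion (typically axial elongation) to lift the degeneracy.

[MnBr6]^3-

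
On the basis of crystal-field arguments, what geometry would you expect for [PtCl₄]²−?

Each chloride is −1; balancing the −2 overall charge requires Pt(II).
Platinum is a group-10 element; Pt(II) is therefore d⁸.
With 4 monodentate ligands the coordination number is 4.
A 5d d⁸ ion has a large crystal-field splitting; square planar leaves the high-energy d_{x²−y²} orbital empty and maximises CFSE.

square planar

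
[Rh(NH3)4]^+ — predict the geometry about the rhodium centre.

square planar

Ammonia is neutral; balancing the +1 overall charge requires Rh(I).
Rh sits in group 9, so the d-electron count is 9 − 1 = 8.
With 4 monodentate ligands the coordination number is 4.
A 4d d⁸ ion has a large crystal-field splitting; square planar leaves the high-energy d_{x²−y²} orbital empty and maximises CFSE.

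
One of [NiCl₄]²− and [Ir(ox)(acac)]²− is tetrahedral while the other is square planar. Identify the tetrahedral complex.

[NiCl₄]²−

For [NiCl₄]²−: Each chloride is −1; balancing the −2 overall charge requires Ni(II). Ni sits in group 10, so the d-electron count is 10 − 2 = 8. Chloride is a weak-field ligand. With weak-field ligands the CFSE gain from square planar is small, so a 3d d⁸ ion takes the sterically preferred tetrahedral geometry. → tetrahedral.
For [Ir(ox)(acac)]²−: Summing ligand charges against the −2 overall charge gives an oxidation state of +1 for iridium. Iridium is a group-9 element; Ir(I) is therefore d⁸. A 5d d⁸ ion has a large crystal-field splitting; square planar leaves the high-energy d_{x²−y²} orbital empty and maximises CFSE. → square planar.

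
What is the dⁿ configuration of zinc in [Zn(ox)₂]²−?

d¹⁰

Ligand charges: each oxalate is −2. With an overall charge of −2 the zinc centre must be in the +2 oxidation state.
Zinc is a group-12 element; Zn(II) is therefore d¹⁰.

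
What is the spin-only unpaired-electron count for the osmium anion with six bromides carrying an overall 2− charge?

Summing ligand charges against the −2 overall charge gives an oxidation state of +4 for osmium.
Group 8 minus oxidation state 4 gives a d⁴ configuration.
The spin state decides the count: a 5d ion has a large Δₒ and is invariably low-spin.
An octahedral low-spin d⁴ ion is t₂g⁴e_g⁰, giving 2 unpaired electrons.

2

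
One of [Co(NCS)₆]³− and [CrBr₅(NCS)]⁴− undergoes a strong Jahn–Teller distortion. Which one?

[Co(NCS)₆]³−: Summing ligand charges against the −3 overall charge gives an oxidation state of +3 for cobalt. Co sits in group 9, so the d-electron count is 9 − 3 = 6. Co(III) has an exceptionally large octahedral splitting and is low-spin with essentially every ligand except fluoride. The d⁶ configuration leaves the e_g set evenly filled (or empty) — no strong Jahn–Teller driving force.
[CrBr₅(NCS)]⁴−: Ligand charges: each bromide is −1; each isothiocyanate is −1. With an overall charge of −4 the chromium centre must be in the +2 oxidation state. Chromium is a group-6 element; Cr(II) is therefore d⁴. Bromide and isothiocyanate are weak-field ligands for a first-row metal, so the complex is high-spin. The t₂g³e_g¹ (high-spin) configuration has an unevenly filled e_g set; the Jahn–Teller theorem predicts a tetragonal distortion (typically axial elongation) to lift the degeneracy.

[CrBr₅(NCS)]⁴−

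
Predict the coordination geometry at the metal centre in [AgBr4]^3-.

Each bromide is −1; balancing the −3 overall charge requires Ag(I).
Group 11 minus oxidation state 1 gives a d¹⁰ configuration.
Coordination number: 4.
A d¹⁰ ion has no crystal-field stabilisation preference between square planar and tetrahedral, so four ligands adopt the sterically favoured tetrahedral geometry.

tetrahedral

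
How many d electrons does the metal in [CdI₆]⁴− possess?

Each iodide is −1; balancing the −4 overall charge requires Cd(II).
Group 12 minus oxidation state 2 gives a d¹⁰ configuration.

d10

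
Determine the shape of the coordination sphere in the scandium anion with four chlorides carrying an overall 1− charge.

tetrahedral

Each chloride is −1; balancing the −1 overall charge requires Sc(III).
Group 3 minus oxidation state 3 gives a d⁰ configuration.
Coordination number: 4.
A d⁰ ion has no crystal-field stabilisation preference between square planar and tetrahedral, so four ligands adopt the sterically favoured tetrahedral geometry.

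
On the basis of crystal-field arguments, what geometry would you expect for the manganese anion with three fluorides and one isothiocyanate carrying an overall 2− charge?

tetrahedral

Each fluoride is −1; each isothiocyanate is −1; balancing the −2 overall charge requires Mn(II).
Manganese is a group-7 element; Mn(II) is therefore d⁵.
With 4 monodentate ligands the coordination number is 4.
Fluoride and isothiocyanate are weak-field ligands.
A high-spin d⁵ ion has zero CFSE in either geometry, so four ligands adopt the sterically favoured tetrahedral geometry.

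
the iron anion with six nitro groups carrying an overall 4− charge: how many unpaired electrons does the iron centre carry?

0 unpaired electrons

Ligand charges: each nitro (N-bound nitrite) is −1. With an overall charge of −4 the iron centre must be in the +2 oxidation state.
Iron is a group-8 element; Fe(II) is therefore d⁶.
The spin state decides the count: Nitro (N-bound nitrite) is a strong-field ligand (high in the spectrochemical series) for a first-row metal, so the complex is low-spin.
An octahedral low-spin d⁶ ion is t₂g⁶e_g⁰, giving 0 unpaired electrons.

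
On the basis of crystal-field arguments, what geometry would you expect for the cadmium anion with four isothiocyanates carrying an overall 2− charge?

Ligand charges: each isothiocyanate is −1. With an overall charge of −2 the cadmium centre must be in the +2 oxidation state.
Cadmium is a group-12 element; Cd(II) is therefore d¹⁰.
With 4 monodentate ligands the coordination number is 4.
A d¹⁰ ion has no crystal-field stabilisation preference between square planar and tetrahedral, so four ligands adopt the sterically favoured tetrahedral geometry.

tetrahedral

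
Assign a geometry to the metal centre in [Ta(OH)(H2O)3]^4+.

tetrahedral

Each hydroxide is −1; water is neutral; balancing the +4 overall charge requires Ta(V).
Group 5 minus oxidation state 5 gives a d⁰ configuration.
Coordination number: 4.
A d⁰ ion has no crystal-field stabilisation preference between square planar and tetrahedral, so four ligands adopt the sterically favoured tetrahedral geometry.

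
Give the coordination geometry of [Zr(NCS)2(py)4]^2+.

Summing ligand charges against the +2 overall charge gives an oxidation state of +4 for zirconium.
Zirconium is a group-4 element; Zr(IV) is therefore d⁰.
Coordination number: 6.
Six donors around a single metal centre give an octahedral coordination sphere.

octahedral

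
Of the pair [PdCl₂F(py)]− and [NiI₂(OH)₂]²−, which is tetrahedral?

For [PdCl₂F(py)]−: Each chloride is −1; each fluoride is −1; pyridine is neutral; balancing the −1 overall charge requires Pd(II). Palladium is a group-10 element; Pd(II) is therefore d⁸. A 4d d⁸ ion has a large crystal-field splitting; square planar leaves the high-energy d_{x²−y²} orbital empty and maximises CFSE. → square planar.
For [NiI₂(OH)₂]²−: Summing ligand charges against the −2 overall charge gives an oxidation state of +2 for nickel. Group 10 minus oxidation state 2 gives a d⁸ configuration. Hydroxide and iodide are weak-field ligands. With weak-field ligands the CFSE gain from square planar is small, so a 3d d⁸ ion takes the sterically preferred tetrahedral geometry. → tetrahedral.

[NiI₂(OH)₂]²−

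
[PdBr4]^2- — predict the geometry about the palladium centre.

Summing ligand charges against the −2 overall charge gives an oxidation state of +2 for palladium.
Palladium is a group-10 element; Pd(II) is therefore d⁸.
Coordination number: 4.
A 4d d⁸ ion has a large crystal-field splitting; square planar leaves the high-energy d_{x²−y²} orbital empty and maximises CFSE.

square planar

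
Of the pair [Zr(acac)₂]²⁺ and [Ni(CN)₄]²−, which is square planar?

[Ni(CN)₄]²−

For [Zr(acac)₂]²⁺: Each acetylacetonate is −1; balancing the +2 overall charge requires Zr(IV). Group 4 minus oxidation state 4 gives a d⁰ configuration. A d⁰ ion has no crystal-field stabilisation preference between square planar and tetrahedral, so four ligands adopt the sterically favoured tetrahedral geometry. → tetrahedral.
For [Ni(CN)₄]²−: Ligand charges: each cyanide is −1. With an overall charge of −2 the nickel centre must be in the +2 oxidation state. Group 10 minus oxidation state 2 gives a d⁸ configuration. Cyanide is a strong-field ligand (high in the spectrochemical series). A 3d d⁸ ion with strong-field ligands gains enough CFSE to favour square planar over tetrahedral. → square planar.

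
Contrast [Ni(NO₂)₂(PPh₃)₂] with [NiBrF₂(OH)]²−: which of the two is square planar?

For [Ni(NO₂)₂(PPh₃)₂]: Each nitro (N-bound nitrite) is −1; triphenylphosphine is neutral; balancing the 0 overall charge requires Ni(II). Ni sits in group 10, so the d-electron count is 10 − 2 = 8. Nitro (N-bound nitrite) and triphenylphosphine are strong-field ligands (high in the spectrochemical series). A 3d d⁸ ion with strong-field ligands gains enough CFSE to favour square planar over tetrahedral. → square planar.
For [NiBrF₂(OH)]²−: Each bromide is −1; each fluoride is −1; each hydroxide is −1; balancing the −2 overall charge requires Ni(II). Group 10 minus oxidation state 2 gives a d⁸ configuration. Bromide, fluoride, and hydroxide are weak-field ligands. With weak-field ligands the CFSE gain from square planar is small, so a 3d d⁸ ion takes the sterically preferred tetrahedral geometry. → tetrahedral.

[Ni(NO₂)₂(PPh₃)₂]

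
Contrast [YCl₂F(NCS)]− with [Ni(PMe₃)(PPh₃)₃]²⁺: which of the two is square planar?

For [YCl₂F(NCS)]−: Ligand charges: each chloride is −1; each fluoride is −1; each isothiocyanate is −1. With an overall charge of −1 the yttrium centre must be in the +3 oxidation state. Group 3 minus oxidation state 3 gives a d⁰ configuration. A d⁰ ion has no crystal-field stabilisation preference between square planar and tetrahedral, so four ligands adopt the sterically favoured tetrahedral geometry. → tetrahedral.
For [Ni(PMe₃)(PPh₃)₃]²⁺: Summing ligand charges against the +2 overall charge gives an oxidation state of +2 for nickel. Nickel is a group-10 element; Ni(II) is therefore d⁸. Trimethylphosphine and triphenylphosphine are strong-field ligands (high in the spectrochemical series). A 3d d⁸ ion with strong-field ligands gains enough CFSE to favour square planar over tetrahedral. → square planar.

[Ni(PMe₃)(PPh₃)₃]²⁺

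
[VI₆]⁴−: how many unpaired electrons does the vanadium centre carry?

3 unpaired electrons

Ligand charges: each iodide is −1. With an overall charge of −4 the vanadium centre must be in the +2 oxidation state.
Group 5 minus oxidation state 2 gives a d³ configuration.
In an octahedral field the d³ configuration is t₂g³e_g⁰ (only one arrangement possible), giving 3 unpaired electrons.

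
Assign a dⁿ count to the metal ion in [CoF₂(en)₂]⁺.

d⁶

Summing ligand charges against the +1 overall charge gives an oxidation state of +3 for cobalt.
Cobalt is a group-9 element; Co(III) is therefore d⁶.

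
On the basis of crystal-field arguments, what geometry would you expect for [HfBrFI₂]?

Ligand charges: each bromide is −1; each fluoride is −1; each iodide is −1. With an overall charge of 0 the hafnium centre must be in the +4 oxidation state.
Hf sits in group 4, so the d-electron count is 4 − 4 = 0.
Coordination number: 4.
A d⁰ ion has no crystal-field stabilisation preference between square planar and tetrahedral, so four ligands adopt the sterically favoured tetrahedral geometry.

tetrahedral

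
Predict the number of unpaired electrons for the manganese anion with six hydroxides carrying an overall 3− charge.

4

Ligand charges: each hydroxide is −1. With an overall charge of −3 the manganese centre must be in the +3 oxidation state.
Mn sits in group 7, so the d-electron count is 7 − 3 = 4.
The spin state decides the count: Hydroxide is a weak-field ligand for a first-row metal, so the complex is high-spin.
An octahedral high-spin d⁴ ion is t₂g³e_g¹, giving 4 unpaired electrons.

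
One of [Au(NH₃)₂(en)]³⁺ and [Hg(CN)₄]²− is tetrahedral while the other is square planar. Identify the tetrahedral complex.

[Hg(CN)₄]²−

For [Au(NH₃)₂(en)]³⁺: Summing ligand charges against the +3 overall charge gives an oxidation state of +3 for gold. Group 11 minus oxidation state 3 gives a d⁸ configuration. A 5d d⁸ ion has a large crystal-field splitting; square planar leaves the high-energy d_{x²−y²} orbital empty and maximises CFSE. → square planar.
For [Hg(CN)₄]²−: Ligand charges: each cyanide is −1. With an overall charge of −2 the mercury centre must be in the +2 oxidation state. Hg sits in group 12, so the d-electron count is 12 − 2 = 10. A d¹⁰ ion has no crystal-field stabilisation preference between square planar and tetrahedral, so four ligands adopt the sterically favoured tetrahedral geometry. → tetrahedral.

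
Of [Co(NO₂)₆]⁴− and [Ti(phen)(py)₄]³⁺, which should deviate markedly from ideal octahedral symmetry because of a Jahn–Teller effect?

[Co(NO₂)₆]⁴−: Each nitro (N-bound nitrite) is −1; balancing the −4 overall charge requires Co(II). Co sits in group 9, so the d-electron count is 9 − 2 = 7. Nitro (N-bound nitrite) is a strong-field ligand (high in the spectrochemical series) for a first-row metal, so the complex is low-spin. The t₂g⁶e_g¹ (low-spin) configuration has an unevenly filled e_g set; the Jahn–Teller theorem predicts a tetragonal distortion (typically axial elongation) to lift the degeneracy.
[Ti(phen)(py)₄]³⁺: 1,10-phenanthroline is neutral; pyridine is neutral; balancing the +3 overall charge requires Ti(III). Ti sits in group 4, so the d-electron count is 4 − 3 = 1. The d¹ configuration leaves the e_g set evenly filled (or empty) — no strong Jahn–Teller driving force.

[Co(NO₂)₆]⁴−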